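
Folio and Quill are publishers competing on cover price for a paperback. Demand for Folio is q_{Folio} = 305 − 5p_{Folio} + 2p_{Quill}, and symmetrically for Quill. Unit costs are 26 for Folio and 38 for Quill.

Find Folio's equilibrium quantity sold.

148.125

Folio's profit: π = (p_{Folio} − 26)(305 − 5p_{Folio} + 2p_{Quill}).
∂π/∂p_{Folio} = 435 − 10p_{Folio} + 2p_{Quill} = 0 ⇒ p_{Folio} = 43.5 + 0.2p_{Quill}.
Similarly p_{Quill} = 49.5 + 0.2p_{Folio}.
Plugging p_{Quill} into Folio's best response: p_{Folio} = 43.5 + 0.2(49.5 + 0.2p_{Folio}) ⇒ 0.96p_{Folio} = 53.4, so p_{Folio} = 55.625.
Then p_{Quill} = 49.5 + 0.2·55.625 = 60.625.
q_{Folio} = 305 − 5·55.625 + 2·60.625 = 148.125.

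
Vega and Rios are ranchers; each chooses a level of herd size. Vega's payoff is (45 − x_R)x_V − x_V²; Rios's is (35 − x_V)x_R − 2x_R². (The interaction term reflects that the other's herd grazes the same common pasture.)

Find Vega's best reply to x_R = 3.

21

Expanding Vega's payoff: 45x_V − x_Rx_V − x_V².
∂π/∂x_V = 45 − x_R − 2x_V = 0, so x_V = 22.5 − 0.5x_R.
At x_R = 3: x_V = 22.5 − 0.5·3 = 21.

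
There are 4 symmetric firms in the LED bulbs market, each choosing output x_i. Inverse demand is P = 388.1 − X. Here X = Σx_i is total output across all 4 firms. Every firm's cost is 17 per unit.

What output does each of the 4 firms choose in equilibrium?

A representative firm's profit is π_i = x_i(388.1 − X) − 17x_i, with X = x_i + Σ_{j≠i} x_j.
First-order condition: 371.1 − 2x_i − Σ_{j≠i} x_j = 0.
Imposing symmetry (x_j = x for all j) turns Σ_{j≠i} x_j into 3x, so 371.1 = 5x and x = 74.22.

74.22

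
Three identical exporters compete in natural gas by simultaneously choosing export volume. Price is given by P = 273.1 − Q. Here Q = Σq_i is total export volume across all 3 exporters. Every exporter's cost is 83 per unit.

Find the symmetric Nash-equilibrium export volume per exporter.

A representative exporter's profit is π_i = q_i(273.1 − Q) − 83q_i, with Q = q_i + Σ_{j≠i} q_j.
First-order condition: 190.1 − 2q_i − Σ_{j≠i} q_j = 0.
With identical exporters, set every q_j = q: then 190.1 − 2q − 2q = 0, i.e. q = 190.1/4 = 47.525.

47.525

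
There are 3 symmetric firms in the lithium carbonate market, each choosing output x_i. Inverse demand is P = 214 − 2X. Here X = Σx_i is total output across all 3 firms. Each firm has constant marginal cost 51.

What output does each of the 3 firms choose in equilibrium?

A representative firm's profit is π_i = x_i(214 − 2X) − 51x_i, with X = x_i + Σ_{j≠i} x_j.
First-order condition: 163 − 4x_i − 2Σ_{j≠i} x_j = 0.
Imposing symmetry (x_j = x for all j) turns Σ_{j≠i} x_j into 2x, so 163 = 8x and x = 20.375.

20.375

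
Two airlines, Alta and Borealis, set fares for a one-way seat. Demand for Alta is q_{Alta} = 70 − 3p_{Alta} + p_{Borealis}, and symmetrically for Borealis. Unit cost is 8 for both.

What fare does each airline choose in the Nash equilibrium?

18.8

Alta's profit: π = (p_{Alta} − 8)(70 − 3p_{Alta} + p_{Borealis}).
∂π/∂p_{Alta} = 94 − 6p_{Alta} + p_{Borealis} = 0 ⇒ p_{Alta} = 47/3 + (1/6)p_{Borealis}.
The game is symmetric, so in equilibrium p_{Borealis} = p_{Alta}: the reaction function gives (5/6)p_{Alta} = 47/3, hence p_{Alta} = 18.8.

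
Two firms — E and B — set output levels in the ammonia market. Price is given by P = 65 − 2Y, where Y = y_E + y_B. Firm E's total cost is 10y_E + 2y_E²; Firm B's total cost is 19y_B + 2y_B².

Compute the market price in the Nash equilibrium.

44.8

Firm E's profit: π = y_E(65 − 2(y_E + y_B)) − 10y_E − 2y_E².
∂π/∂y_E = 55 − 8y_E − 2y_B = 0, so y_E = 6.875 − 0.25y_B.
By the same steps for B: y_B = 5.75 − 0.25y_E.
Plugging y_B into E's best response: y_E = 6.875 − 0.25(5.75 − 0.25y_E) ⇒ 0.9375y_E = 5.4375, so y_E = 5.8.
Then y_B = 5.75 − 0.25·5.8 = 4.3.
Equilibrium price: P = 65 − 2·10.1 = 44.8.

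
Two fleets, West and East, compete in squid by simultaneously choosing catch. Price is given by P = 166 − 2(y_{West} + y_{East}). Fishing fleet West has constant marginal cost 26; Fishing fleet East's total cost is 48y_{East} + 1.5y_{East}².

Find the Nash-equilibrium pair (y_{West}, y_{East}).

Fishing fleet West's profit: π = y_{West}(166 − 2(y_{West} + y_{East})) − 26y_{West}.
∂π/∂y_{West} = 140 − 4y_{West} − 2y_{East} = 0, so y_{West} = 35 − 0.5y_{East}.
For East: ∂π/∂y_{East} = 118 − 7y_{East} − 2y_{West} = 0 ⇒ y_{East} = 118/7 − (2/7)y_{West}.
Substituting the second reaction function into the first: y_{West} = 35 − 0.5(118/7 − (2/7)y_{West}), which gives (6/7)y_{West} = 186/7 ⇒ y_{West} = 31.
Then y_{East} = 118/7 − (2/7)·31 = 8.

31, 8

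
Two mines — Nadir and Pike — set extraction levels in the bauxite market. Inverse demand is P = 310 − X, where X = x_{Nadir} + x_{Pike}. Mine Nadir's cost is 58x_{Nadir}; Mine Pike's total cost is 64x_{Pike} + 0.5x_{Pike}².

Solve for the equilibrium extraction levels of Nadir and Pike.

102, 48

Mine Nadir's profit: π = x_{Nadir}(310 − (x_{Nadir} + x_{Pike})) − 58x_{Nadir}.
∂π/∂x_{Nadir} = 252 − 2x_{Nadir} − x_{Pike} = 0, so x_{Nadir} = 126 − 0.5x_{Pike}.
For Pike: ∂π/∂x_{Pike} = 246 − 3x_{Pike} − x_{Nadir} = 0 ⇒ x_{Pike} = 82 − (1/3)x_{Nadir}.
Solving the two reaction functions simultaneously: (1 − (−0.5)(−1/3))x_{Nadir} = 126 − 0.5·82, so (5/6)x_{Nadir} = 85 and x_{Nadir} = 102.
Then x_{Pike} = 82 − (1/3)·102 = 48.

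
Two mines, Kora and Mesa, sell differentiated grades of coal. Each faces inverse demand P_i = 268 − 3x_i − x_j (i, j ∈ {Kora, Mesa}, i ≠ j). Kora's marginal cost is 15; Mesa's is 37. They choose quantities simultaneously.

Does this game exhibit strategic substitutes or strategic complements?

strategic substitutes

Mine Kora's profit: π = x_{Kora}(268 − 3x_{Kora} − x_{Mesa}) − 15x_{Kora}.
∂π/∂x_{Kora} = 253 − 6x_{Kora} − x_{Mesa} = 0 ⇒ x_{Kora} = 253/6 − (1/6)x_{Mesa}.
The best-response slope dx_{Kora}/dx_{Mesa} = −1/6 < 0: the reaction function is downward-sloping, so the choices are strategic substitutes.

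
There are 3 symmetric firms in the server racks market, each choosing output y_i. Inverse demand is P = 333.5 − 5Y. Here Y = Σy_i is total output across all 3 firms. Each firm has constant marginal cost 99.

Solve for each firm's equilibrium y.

11.725

A representative firm's profit is π_i = y_i(333.5 − 5Y) − 99y_i, with Y = y_i + Σ_{j≠i} y_j.
First-order condition: 234.5 − 10y_i − 5Σ_{j≠i} y_j = 0.
In a symmetric equilibrium every firm chooses the same y, so Σ_{j≠i} y_j = 2y. The condition becomes 234.5 − 20y = 0, giving y = 234.5/20 = 11.725.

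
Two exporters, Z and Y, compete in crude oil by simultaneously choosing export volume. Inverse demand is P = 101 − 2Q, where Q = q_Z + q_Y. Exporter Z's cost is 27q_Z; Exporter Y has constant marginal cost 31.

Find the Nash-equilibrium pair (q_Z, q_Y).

13, 11

Exporter Z's profit: π = q_Z(101 − 2(q_Z + q_Y)) − 27q_Z.
∂π/∂q_Z = 74 − 4q_Z − 2q_Y = 0, so q_Z = 18.5 − 0.5q_Y.
By the same steps for Y: q_Y = 17.5 − 0.5q_Z.
Plugging q_Y into Z's best response: q_Z = 18.5 − 0.5(17.5 − 0.5q_Z) ⇒ 0.75q_Z = 9.75, so q_Z = 13.
Then q_Y = 17.5 − 0.5·13 = 11.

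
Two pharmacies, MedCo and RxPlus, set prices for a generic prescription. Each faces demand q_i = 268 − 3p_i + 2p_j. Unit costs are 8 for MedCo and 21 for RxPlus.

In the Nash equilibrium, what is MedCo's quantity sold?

MedCo's profit: π = (p_{MedCo} − 8)(268 − 3p_{MedCo} + 2p_{RxPlus}).
∂π/∂p_{MedCo} = 292 − 6p_{MedCo} + 2p_{RxPlus} = 0 ⇒ p_{MedCo} = 146/3 + (1/3)p_{RxPlus}.
Similarly p_{RxPlus} = 331/6 + (1/3)p_{MedCo}.
Solving the two reaction functions simultaneously: (1 − (1/3)(1/3))p_{MedCo} = 146/3 + (1/3)·(331/6), so (8/9)p_{MedCo} = 1207/18 and p_{MedCo} = 75.4375.
Then p_{RxPlus} = 331/6 + (1/3)·75.4375 = 80.3125.
q_{MedCo} = 268 − 3·75.4375 + 2·80.3125 = 202.3125.

202.3125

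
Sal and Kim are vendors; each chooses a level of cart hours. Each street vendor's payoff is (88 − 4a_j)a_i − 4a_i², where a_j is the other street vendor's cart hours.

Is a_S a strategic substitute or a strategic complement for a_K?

Sal's payoff is (88 − 4a_K)a_S − 4a_S².
∂π/∂a_S = 88 − 4a_K − 8a_S = 0, so a_S = 11 − 0.5a_K.
The best-response slope da_S/da_K = −0.5 < 0: the reaction function is downward-sloping, so the choices are strategic substitutes.

strategic substitutes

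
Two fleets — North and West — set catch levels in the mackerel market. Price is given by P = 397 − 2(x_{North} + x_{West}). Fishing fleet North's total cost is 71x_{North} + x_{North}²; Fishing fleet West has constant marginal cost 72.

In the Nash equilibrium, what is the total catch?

Fishing fleet North's profit: π = x_{North}(397 − 2(x_{North} + x_{West})) − 71x_{North} − x_{North}².
∂π/∂x_{North} = 326 − 6x_{North} − 2x_{West} = 0, so x_{North} = 163/3 − (1/3)x_{West}.
For West: ∂π/∂x_{West} = 325 − 4x_{West} − 2x_{North} = 0 ⇒ x_{West} = 81.25 − 0.5x_{North}.
Plugging x_{West} into North's best response: x_{North} = 163/3 − (1/3)(81.25 − 0.5x_{North}) ⇒ (5/6)x_{North} = 27.25, so x_{North} = 32.7.
Then x_{West} = 81.25 − 0.5·32.7 = 64.9.
Total catch: 32.7 + 64.9 = 97.6.

97.6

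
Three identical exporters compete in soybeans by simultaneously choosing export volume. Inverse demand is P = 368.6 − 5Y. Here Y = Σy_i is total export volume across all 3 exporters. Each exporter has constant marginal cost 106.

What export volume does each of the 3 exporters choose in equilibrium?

A representative exporter's profit is π_i = y_i(368.6 − 5Y) − 106y_i, with Y = y_i + Σ_{j≠i} y_j.
First-order condition: 262.6 − 10y_i − 5Σ_{j≠i} y_j = 0.
With identical exporters, set every y_j = y: then 262.6 − 10y − 10y = 0, i.e. y = 262.6/20 = 13.13.

13.13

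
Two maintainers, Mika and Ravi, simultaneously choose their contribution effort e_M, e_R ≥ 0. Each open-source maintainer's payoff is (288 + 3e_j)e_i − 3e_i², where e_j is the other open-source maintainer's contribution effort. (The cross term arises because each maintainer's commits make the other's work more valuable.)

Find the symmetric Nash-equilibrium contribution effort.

96

Mika's payoff is (288 + 3e_R)e_M − 3e_M².
∂π/∂e_M = 288 + 3e_R − 6e_M = 0, so e_M = 48 + 0.5e_R.
Setting e_M = e_R in the reaction function: e_M = 48 + 0.5e_M, so e_M = 48 / 0.5 = 96.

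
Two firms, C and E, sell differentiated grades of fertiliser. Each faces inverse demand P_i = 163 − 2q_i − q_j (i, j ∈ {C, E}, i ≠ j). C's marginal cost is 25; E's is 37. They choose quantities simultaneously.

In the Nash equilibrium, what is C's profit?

Firm C's profit: π = q_C(163 − 2q_C − q_E) − 25q_C.
∂π/∂q_C = 138 − 4q_C − q_E = 0 ⇒ q_C = 34.5 − 0.25q_E.
Similarly q_E = 31.5 − 0.25q_C.
Substituting the second reaction function into the first: q_C = 34.5 − 0.25(31.5 − 0.25q_C), which gives 0.9375q_C = 26.625 ⇒ q_C = 28.4.
Then q_E = 31.5 − 0.25·28.4 = 24.4.
P_C = 163 − 2·28.4 − 24.4 = 81.8.
Profit = (81.8 − 25)·28.4 = 1613.12.

1613.12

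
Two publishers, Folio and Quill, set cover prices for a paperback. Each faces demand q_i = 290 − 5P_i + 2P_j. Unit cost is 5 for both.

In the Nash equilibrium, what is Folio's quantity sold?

Folio's profit: π = (P_{Folio} − 5)(290 − 5P_{Folio} + 2P_{Quill}).
∂π/∂P_{Folio} = 315 − 10P_{Folio} + 2P_{Quill} = 0 ⇒ P_{Folio} = 31.5 + 0.2P_{Quill}.
The game is symmetric, so in equilibrium P_{Quill} = P_{Folio}: the reaction function gives 0.8P_{Folio} = 31.5, hence P_{Folio} = 39.375.
q_{Folio} = 290 − 5·39.375 + 2·39.375 = 171.875.

171.875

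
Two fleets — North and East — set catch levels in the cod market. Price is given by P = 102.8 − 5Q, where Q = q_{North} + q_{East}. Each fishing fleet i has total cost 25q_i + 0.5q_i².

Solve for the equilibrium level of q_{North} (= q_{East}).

4.8625

Fishing fleet North's profit: π = q_{North}(102.8 − 5(q_{North} + q_{East})) − 25q_{North} − 0.5q_{North}².
∂π/∂q_{North} = 77.8 − 11q_{North} − 5q_{East} = 0, so q_{North} = 389/55 − (5/11)q_{East}.
The game is symmetric, so in equilibrium q_{East} = q_{North}: the reaction function gives (16/11)q_{North} = 389/55, hence q_{North} = 4.8625.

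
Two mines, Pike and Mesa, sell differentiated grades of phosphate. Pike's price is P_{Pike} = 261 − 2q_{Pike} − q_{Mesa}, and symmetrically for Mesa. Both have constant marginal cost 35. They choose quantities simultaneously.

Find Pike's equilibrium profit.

Mine Pike's profit: π = q_{Pike}(261 − 2q_{Pike} − q_{Mesa}) − 35q_{Pike}.
∂π/∂q_{Pike} = 226 − 4q_{Pike} − q_{Mesa} = 0 ⇒ q_{Pike} = 56.5 − 0.25q_{Mesa}.
By symmetry q_{Mesa} = q_{Pike}; substituting into the reaction function, 1.25q_{Pike} = 56.5 and q_{Pike} = 45.2.
P_{Pike} = 261 − 2·45.2 − 45.2 = 125.4.
Profit = (125.4 − 35)·45.2 = 4086.08.

4086.08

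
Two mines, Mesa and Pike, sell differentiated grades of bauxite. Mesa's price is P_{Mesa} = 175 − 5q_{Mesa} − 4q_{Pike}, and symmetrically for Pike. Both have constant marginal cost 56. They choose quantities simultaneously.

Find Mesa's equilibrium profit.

Mine Mesa's profit: π = q_{Mesa}(175 − 5q_{Mesa} − 4q_{Pike}) − 56q_{Mesa}.
∂π/∂q_{Mesa} = 119 − 10q_{Mesa} − 4q_{Pike} = 0 ⇒ q_{Mesa} = 11.9 − 0.4q_{Pike}.
The game is symmetric, so in equilibrium q_{Pike} = q_{Mesa}: the reaction function gives 1.4q_{Mesa} = 11.9, hence q_{Mesa} = 8.5.
P_{Mesa} = 175 − 5·8.5 − 4·8.5 = 98.5.
Profit = (98.5 − 56)·8.5 = 361.25.

361.25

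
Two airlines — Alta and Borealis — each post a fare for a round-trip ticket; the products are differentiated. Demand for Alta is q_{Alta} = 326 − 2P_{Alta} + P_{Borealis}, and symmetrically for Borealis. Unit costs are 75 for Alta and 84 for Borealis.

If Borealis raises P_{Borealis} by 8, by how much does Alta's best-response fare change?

2

Alta's profit: π = (P_{Alta} − 75)(326 − 2P_{Alta} + P_{Borealis}).
∂π/∂P_{Alta} = 476 − 4P_{Alta} + P_{Borealis} = 0 ⇒ P_{Alta} = 119 + 0.25P_{Borealis}.
The reaction-function slope is 0.25, so an 8-unit rise in P_{Borealis} moves P_{Alta} by 0.25 × 8 = 2. Alta's best response rises — the actions are strategic complements.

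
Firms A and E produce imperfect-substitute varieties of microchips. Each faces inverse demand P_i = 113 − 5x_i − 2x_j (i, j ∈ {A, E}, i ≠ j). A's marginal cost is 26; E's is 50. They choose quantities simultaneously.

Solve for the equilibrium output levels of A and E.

7.75, 4.75

Firm A's profit: π = x_A(113 − 5x_A − 2x_E) − 26x_A.
∂π/∂x_A = 87 − 10x_A − 2x_E = 0 ⇒ x_A = 8.7 − 0.2x_E.
Similarly x_E = 6.3 − 0.2x_A.
Substituting the second reaction function into the first: x_A = 8.7 − 0.2(6.3 − 0.2x_A), which gives 0.96x_A = 7.44 ⇒ x_A = 7.75.
Then x_E = 6.3 − 0.2·7.75 = 4.75.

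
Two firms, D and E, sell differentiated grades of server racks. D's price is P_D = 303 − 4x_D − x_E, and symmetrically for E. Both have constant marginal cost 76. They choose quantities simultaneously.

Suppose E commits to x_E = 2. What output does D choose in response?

Firm D's profit: π = x_D(303 − 4x_D − x_E) − 76x_D.
∂π/∂x_D = 227 − 8x_D − x_E = 0 ⇒ x_D = 28.375 − 0.125x_E.
At x_E = 2: x_D = 28.375 − 0.125·2 = 28.125.

28.125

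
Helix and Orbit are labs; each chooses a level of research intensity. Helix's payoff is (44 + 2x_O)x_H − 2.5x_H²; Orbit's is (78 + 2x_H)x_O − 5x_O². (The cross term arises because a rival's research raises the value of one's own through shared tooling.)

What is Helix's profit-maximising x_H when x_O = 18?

Expanding Helix's payoff: 44x_H + 2x_Ox_H − 2.5x_H².
∂π/∂x_H = 44 + 2x_O − 5x_H = 0, so x_H = 8.8 + 0.4x_O.
At x_O = 18: x_H = 8.8 + 0.4·18 = 16.

16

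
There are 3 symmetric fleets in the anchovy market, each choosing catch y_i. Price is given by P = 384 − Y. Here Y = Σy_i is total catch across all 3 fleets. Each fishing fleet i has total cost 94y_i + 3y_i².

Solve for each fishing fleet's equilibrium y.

29

A representative fishing fleet's profit is π_i = y_i(384 − Y) − 94y_i − 3y_i², with Y = y_i + Σ_{j≠i} y_j.
First-order condition: 290 − 8y_i − Σ_{j≠i} y_j = 0.
With identical fishing fleets, set every y_j = y: then 290 − 8y − 2y = 0, i.e. y = 290/10 = 29.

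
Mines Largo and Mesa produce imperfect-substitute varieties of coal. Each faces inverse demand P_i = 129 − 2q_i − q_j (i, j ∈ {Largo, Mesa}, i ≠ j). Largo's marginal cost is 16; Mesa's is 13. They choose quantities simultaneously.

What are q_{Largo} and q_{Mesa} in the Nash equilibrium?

Mine Largo's profit: π = q_{Largo}(129 − 2q_{Largo} − q_{Mesa}) − 16q_{Largo}.
∂π/∂q_{Largo} = 113 − 4q_{Largo} − q_{Mesa} = 0 ⇒ q_{Largo} = 28.25 − 0.25q_{Mesa}.
Similarly q_{Mesa} = 29 − 0.25q_{Largo}.
Solving the two reaction functions simultaneously: (1 − (−0.25)(−0.25))q_{Largo} = 28.25 − 0.25·29, so 0.9375q_{Largo} = 21 and q_{Largo} = 22.4.
Then q_{Mesa} = 29 − 0.25·22.4 = 23.4.

22.4, 23.4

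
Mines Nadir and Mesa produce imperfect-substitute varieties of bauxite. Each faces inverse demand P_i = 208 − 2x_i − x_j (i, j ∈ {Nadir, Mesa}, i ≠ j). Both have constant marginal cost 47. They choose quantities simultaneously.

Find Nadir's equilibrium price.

111.4

Mine Nadir's profit: π = x_{Nadir}(208 − 2x_{Nadir} − x_{Mesa}) − 47x_{Nadir}.
∂π/∂x_{Nadir} = 161 − 4x_{Nadir} − x_{Mesa} = 0 ⇒ x_{Nadir} = 40.25 − 0.25x_{Mesa}.
The game is symmetric, so in equilibrium x_{Mesa} = x_{Nadir}: the reaction function gives 1.25x_{Nadir} = 40.25, hence x_{Nadir} = 32.2.
P_{Nadir} = 208 − 2·32.2 − 32.2 = 111.4.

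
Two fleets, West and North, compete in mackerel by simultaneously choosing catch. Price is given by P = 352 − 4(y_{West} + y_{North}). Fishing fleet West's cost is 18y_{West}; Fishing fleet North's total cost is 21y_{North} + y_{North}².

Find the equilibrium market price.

Fishing fleet West's profit: π = y_{West}(352 − 4(y_{West} + y_{North})) − 18y_{West}.
∂π/∂y_{West} = 334 − 8y_{West} − 4y_{North} = 0, so y_{West} = 41.75 − 0.5y_{North}.
For North: ∂π/∂y_{North} = 331 − 10y_{North} − 4y_{West} = 0 ⇒ y_{North} = 33.1 − 0.4y_{West}.
Solving the two reaction functions simultaneously: (1 − (−0.5)(−0.4))y_{West} = 41.75 − 0.5·33.1, so 0.8y_{West} = 25.2 and y_{West} = 31.5.
Then y_{North} = 33.1 − 0.4·31.5 = 20.5.
Equilibrium price: P = 352 − 4·52 = 144.

144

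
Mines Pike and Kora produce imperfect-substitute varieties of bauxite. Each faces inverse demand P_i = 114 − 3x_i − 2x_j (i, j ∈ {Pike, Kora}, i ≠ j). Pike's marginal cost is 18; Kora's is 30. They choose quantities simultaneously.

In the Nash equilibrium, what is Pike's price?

Mine Pike's profit: π = x_{Pike}(114 − 3x_{Pike} − 2x_{Kora}) − 18x_{Pike}.
∂π/∂x_{Pike} = 96 − 6x_{Pike} − 2x_{Kora} = 0 ⇒ x_{Pike} = 16 − (1/3)x_{Kora}.
Similarly x_{Kora} = 14 − (1/3)x_{Pike}.
Solving the two reaction functions simultaneously: (1 − (−1/3)(−1/3))x_{Pike} = 16 − (1/3)·14, so (8/9)x_{Pike} = 34/3 and x_{Pike} = 12.75.
Then x_{Kora} = 14 − (1/3)·12.75 = 9.75.
P_{Pike} = 114 − 3·12.75 − 2·9.75 = 56.25.

56.25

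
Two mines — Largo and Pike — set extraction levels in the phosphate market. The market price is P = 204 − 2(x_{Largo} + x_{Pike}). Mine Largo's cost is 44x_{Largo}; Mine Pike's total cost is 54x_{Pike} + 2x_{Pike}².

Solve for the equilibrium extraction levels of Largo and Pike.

35, 10

Mine Largo's profit: π = x_{Largo}(204 − 2(x_{Largo} + x_{Pike})) − 44x_{Largo}.
∂π/∂x_{Largo} = 160 − 4x_{Largo} − 2x_{Pike} = 0, so x_{Largo} = 40 − 0.5x_{Pike}.
For Pike: ∂π/∂x_{Pike} = 150 − 8x_{Pike} − 2x_{Largo} = 0 ⇒ x_{Pike} = 18.75 − 0.25x_{Largo}.
Substituting the second reaction function into the first: x_{Largo} = 40 − 0.5(18.75 − 0.25x_{Largo}), which gives 0.875x_{Largo} = 30.625 ⇒ x_{Largo} = 35.
Then x_{Pike} = 18.75 − 0.25·35 = 10.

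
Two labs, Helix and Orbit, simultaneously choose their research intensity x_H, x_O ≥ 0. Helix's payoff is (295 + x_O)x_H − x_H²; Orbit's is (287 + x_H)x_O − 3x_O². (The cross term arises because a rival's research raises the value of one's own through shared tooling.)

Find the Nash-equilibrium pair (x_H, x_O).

187, 79

Expanding Helix's payoff: 295x_H + x_Ox_H − x_H².
∂π/∂x_H = 295 + x_O − 2x_H = 0, so x_H = 147.5 + 0.5x_O.
Likewise for Orbit: x_O = 287/6 + (1/6)x_H.
Plugging x_O into Helix's best response: x_H = 147.5 + 0.5(287/6 + (1/6)x_H) ⇒ (11/12)x_H = 2057/12, so x_H = 187.
Then x_O = 287/6 + (1/6)·187 = 79.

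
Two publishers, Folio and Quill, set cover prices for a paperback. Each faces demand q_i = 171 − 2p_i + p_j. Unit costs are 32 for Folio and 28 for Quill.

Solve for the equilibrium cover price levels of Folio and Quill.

77.8, 76.2

Folio's profit: π = (p_{Folio} − 32)(171 − 2p_{Folio} + p_{Quill}).
∂π/∂p_{Folio} = 235 − 4p_{Folio} + p_{Quill} = 0 ⇒ p_{Folio} = 58.75 + 0.25p_{Quill}.
Similarly p_{Quill} = 56.75 + 0.25p_{Folio}.
Plugging p_{Quill} into Folio's best response: p_{Folio} = 58.75 + 0.25(56.75 + 0.25p_{Folio}) ⇒ 0.9375p_{Folio} = 72.9375, so p_{Folio} = 77.8.
Then p_{Quill} = 56.75 + 0.25·77.8 = 76.2.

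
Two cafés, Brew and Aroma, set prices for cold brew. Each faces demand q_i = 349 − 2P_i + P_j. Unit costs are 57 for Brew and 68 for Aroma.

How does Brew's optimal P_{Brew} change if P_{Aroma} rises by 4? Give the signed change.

Brew's profit: π = (P_{Brew} − 57)(349 − 2P_{Brew} + P_{Aroma}).
∂π/∂P_{Brew} = 463 − 4P_{Brew} + P_{Aroma} = 0 ⇒ P_{Brew} = 115.75 + 0.25P_{Aroma}.
The reaction-function slope is 0.25, so a 4-unit rise in P_{Aroma} moves P_{Brew} by 0.25 × 4 = 1. Brew's best response rises — the actions are strategic complements.

1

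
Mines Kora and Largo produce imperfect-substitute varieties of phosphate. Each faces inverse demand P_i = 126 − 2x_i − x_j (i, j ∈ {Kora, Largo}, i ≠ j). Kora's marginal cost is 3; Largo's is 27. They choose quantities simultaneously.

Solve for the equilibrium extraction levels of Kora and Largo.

26.2, 18.2

Mine Kora's profit: π = x_{Kora}(126 − 2x_{Kora} − x_{Largo}) − 3x_{Kora}.
∂π/∂x_{Kora} = 123 − 4x_{Kora} − x_{Largo} = 0 ⇒ x_{Kora} = 30.75 − 0.25x_{Largo}.
Similarly x_{Largo} = 24.75 − 0.25x_{Kora}.
Substituting the second reaction function into the first: x_{Kora} = 30.75 − 0.25(24.75 − 0.25x_{Kora}), which gives 0.9375x_{Kora} = 24.5625 ⇒ x_{Kora} = 26.2.
Then x_{Largo} = 24.75 − 0.25·26.2 = 18.2.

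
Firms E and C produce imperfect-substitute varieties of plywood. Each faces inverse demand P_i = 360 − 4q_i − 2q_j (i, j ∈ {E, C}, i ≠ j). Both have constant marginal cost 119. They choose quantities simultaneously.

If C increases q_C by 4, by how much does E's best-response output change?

Firm E's profit: π = q_E(360 − 4q_E − 2q_C) − 119q_E.
∂π/∂q_E = 241 − 8q_E − 2q_C = 0 ⇒ q_E = 30.125 − 0.25q_C.
The reaction-function slope is −0.25, so a 4-unit rise in q_C moves q_E by −0.25 × 4 = −1. E's best response falls — the actions are strategic substitutes.

-1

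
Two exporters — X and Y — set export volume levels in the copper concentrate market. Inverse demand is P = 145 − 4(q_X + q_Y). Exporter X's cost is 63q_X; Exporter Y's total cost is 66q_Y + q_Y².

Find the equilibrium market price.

94.5

Exporter X's profit: π = q_X(145 − 4(q_X + q_Y)) − 63q_X.
∂π/∂q_X = 82 − 8q_X − 4q_Y = 0, so q_X = 10.25 − 0.5q_Y.
For Y: ∂π/∂q_Y = 79 − 10q_Y − 4q_X = 0 ⇒ q_Y = 7.9 − 0.4q_X.
Solving the two reaction functions simultaneously: (1 − (−0.5)(−0.4))q_X = 10.25 − 0.5·7.9, so 0.8q_X = 6.3 and q_X = 7.875.
Then q_Y = 7.9 − 0.4·7.875 = 4.75.
Equilibrium price: P = 145 − 4·12.625 = 94.5.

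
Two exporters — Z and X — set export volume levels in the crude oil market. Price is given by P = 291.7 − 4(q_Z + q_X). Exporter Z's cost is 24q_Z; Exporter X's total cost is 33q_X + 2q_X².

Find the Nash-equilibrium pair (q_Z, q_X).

Exporter Z's profit: π = q_Z(291.7 − 4(q_Z + q_X)) − 24q_Z.
∂π/∂q_Z = 267.7 − 8q_Z − 4q_X = 0, so q_Z = 33.4625 − 0.5q_X.
For X: ∂π/∂q_X = 258.7 − 12q_X − 4q_Z = 0 ⇒ q_X = 2587/120 − (1/3)q_Z.
Solving the two reaction functions simultaneously: (1 − (−0.5)(−1/3))q_Z = 33.4625 − 0.5·(2587/120), so (5/6)q_Z = 1361/60 and q_Z = 27.22.
Then q_X = 2587/120 − (1/3)·27.22 = 12.485.

27.22, 12.485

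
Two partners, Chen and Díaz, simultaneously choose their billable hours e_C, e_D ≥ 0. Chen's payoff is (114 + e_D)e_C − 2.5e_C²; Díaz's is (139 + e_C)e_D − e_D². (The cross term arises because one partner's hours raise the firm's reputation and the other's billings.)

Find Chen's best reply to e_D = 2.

Expanding Chen's payoff: 114e_C + e_De_C − 2.5e_C².
∂π/∂e_C = 114 + e_D − 5e_C = 0, so e_C = 22.8 + 0.2e_D.
At e_D = 2: e_C = 22.8 + 0.2·2 = 23.2.

23.2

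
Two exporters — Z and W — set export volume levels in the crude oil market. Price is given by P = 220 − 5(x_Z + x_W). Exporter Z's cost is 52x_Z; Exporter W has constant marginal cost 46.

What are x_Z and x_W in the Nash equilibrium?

Exporter Z's profit: π = x_Z(220 − 5(x_Z + x_W)) − 52x_Z.
∂π/∂x_Z = 168 − 10x_Z − 5x_W = 0, so x_Z = 16.8 − 0.5x_W.
By the same steps for W: x_W = 17.4 − 0.5x_Z.
Solving the two reaction functions simultaneously: (1 − (−0.5)(−0.5))x_Z = 16.8 − 0.5·17.4, so 0.75x_Z = 8.1 and x_Z = 10.8.
Then x_W = 17.4 − 0.5·10.8 = 12.

10.8, 12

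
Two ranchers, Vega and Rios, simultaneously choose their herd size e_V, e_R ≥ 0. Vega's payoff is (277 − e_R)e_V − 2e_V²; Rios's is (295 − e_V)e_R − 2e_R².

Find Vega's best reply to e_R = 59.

Expanding Vega's payoff: 277e_V − e_Re_V − 2e_V².
∂π/∂e_V = 277 − e_R − 4e_V = 0, so e_V = 69.25 − 0.25e_R.
At e_R = 59: e_V = 69.25 − 0.25·59 = 54.5.

54.5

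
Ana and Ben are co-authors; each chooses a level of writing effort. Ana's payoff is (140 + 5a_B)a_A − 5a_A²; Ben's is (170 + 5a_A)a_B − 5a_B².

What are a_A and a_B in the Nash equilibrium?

30, 32

Expanding Ana's payoff: 140a_A + 5a_Ba_A − 5a_A².
∂π/∂a_A = 140 + 5a_B − 10a_A = 0, so a_A = 14 + 0.5a_B.
Likewise for Ben: a_B = 17 + 0.5a_A.
Substituting the second reaction function into the first: a_A = 14 + 0.5(17 + 0.5a_A), which gives 0.75a_A = 22.5 ⇒ a_A = 30.
Then a_B = 17 + 0.5·30 = 32.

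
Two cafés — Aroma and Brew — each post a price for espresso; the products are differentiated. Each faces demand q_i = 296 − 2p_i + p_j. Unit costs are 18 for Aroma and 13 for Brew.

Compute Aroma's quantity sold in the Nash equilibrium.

Aroma's profit: π = (p_{Aroma} − 18)(296 − 2p_{Aroma} + p_{Brew}).
∂π/∂p_{Aroma} = 332 − 4p_{Aroma} + p_{Brew} = 0 ⇒ p_{Aroma} = 83 + 0.25p_{Brew}.
Similarly p_{Brew} = 80.5 + 0.25p_{Aroma}.
Substituting the second reaction function into the first: p_{Aroma} = 83 + 0.25(80.5 + 0.25p_{Aroma}), which gives 0.9375p_{Aroma} = 103.125 ⇒ p_{Aroma} = 110.
Then p_{Brew} = 80.5 + 0.25·110 = 108.
q_{Aroma} = 296 − 2·110 + 108 = 184.

184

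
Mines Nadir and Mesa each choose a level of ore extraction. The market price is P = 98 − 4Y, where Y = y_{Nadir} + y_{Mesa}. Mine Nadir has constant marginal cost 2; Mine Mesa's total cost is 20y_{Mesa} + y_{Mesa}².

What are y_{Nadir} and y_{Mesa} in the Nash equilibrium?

Mine Nadir's profit: π = y_{Nadir}(98 − 4(y_{Nadir} + y_{Mesa})) − 2y_{Nadir}.
∂π/∂y_{Nadir} = 96 − 8y_{Nadir} − 4y_{Mesa} = 0, so y_{Nadir} = 12 − 0.5y_{Mesa}.
For Mesa: ∂π/∂y_{Mesa} = 78 − 10y_{Mesa} − 4y_{Nadir} = 0 ⇒ y_{Mesa} = 7.8 − 0.4y_{Nadir}.
Substituting the second reaction function into the first: y_{Nadir} = 12 − 0.5(7.8 − 0.4y_{Nadir}), which gives 0.8y_{Nadir} = 8.1 ⇒ y_{Nadir} = 10.125.
Then y_{Mesa} = 7.8 − 0.4·10.125 = 3.75.

10.125, 3.75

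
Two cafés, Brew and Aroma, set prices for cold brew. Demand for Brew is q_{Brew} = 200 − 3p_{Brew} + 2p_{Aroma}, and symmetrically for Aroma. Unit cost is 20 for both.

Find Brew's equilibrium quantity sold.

135

Brew's profit: π = (p_{Brew} − 20)(200 − 3p_{Brew} + 2p_{Aroma}).
∂π/∂p_{Brew} = 260 − 6p_{Brew} + 2p_{Aroma} = 0 ⇒ p_{Brew} = 130/3 + (1/3)p_{Aroma}.
Setting p_{Brew} = p_{Aroma} in the reaction function: p_{Brew} = 130/3 + (1/3)p_{Brew}, so p_{Brew} = (130/3) / (2/3) = 65.
q_{Brew} = 200 − 3·65 + 2·65 = 135.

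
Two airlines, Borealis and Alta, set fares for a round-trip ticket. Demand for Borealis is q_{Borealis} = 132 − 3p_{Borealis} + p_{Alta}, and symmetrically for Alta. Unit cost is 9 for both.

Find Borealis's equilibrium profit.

Borealis's profit: π = (p_{Borealis} − 9)(132 − 3p_{Borealis} + p_{Alta}).
∂π/∂p_{Borealis} = 159 − 6p_{Borealis} + p_{Alta} = 0 ⇒ p_{Borealis} = 26.5 + (1/6)p_{Alta}.
By symmetry p_{Alta} = p_{Borealis}; substituting into the reaction function, (5/6)p_{Borealis} = 26.5 and p_{Borealis} = 31.8.
q_{Borealis} = 132 − 3·31.8 + 31.8 = 68.4.
Profit = (31.8 − 9)·68.4 = 1559.52.

1559.52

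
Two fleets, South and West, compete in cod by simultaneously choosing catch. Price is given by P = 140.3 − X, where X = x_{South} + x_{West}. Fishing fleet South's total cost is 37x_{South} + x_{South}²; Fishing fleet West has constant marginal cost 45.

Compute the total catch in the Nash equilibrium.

55.6

Fishing fleet South's profit: π = x_{South}(140.3 − (x_{South} + x_{West})) − 37x_{South} − x_{South}².
∂π/∂x_{South} = 103.3 − 4x_{South} − x_{West} = 0, so x_{South} = 25.825 − 0.25x_{West}.
For West: ∂π/∂x_{West} = 95.3 − 2x_{West} − x_{South} = 0 ⇒ x_{West} = 47.65 − 0.5x_{South}.
Substituting the second reaction function into the first: x_{South} = 25.825 − 0.25(47.65 − 0.5x_{South}), which gives 0.875x_{South} = 13.9125 ⇒ x_{South} = 15.9.
Then x_{West} = 47.65 − 0.5·15.9 = 39.7.
Total catch: 15.9 + 39.7 = 55.6.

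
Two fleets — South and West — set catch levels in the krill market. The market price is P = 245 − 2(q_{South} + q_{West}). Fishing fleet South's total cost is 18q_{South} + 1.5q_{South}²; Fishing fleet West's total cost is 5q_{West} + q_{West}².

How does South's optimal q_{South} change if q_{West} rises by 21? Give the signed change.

-6

Fishing fleet South's profit: π = q_{South}(245 − 2(q_{South} + q_{West})) − 18q_{South} − 1.5q_{South}².
∂π/∂q_{South} = 227 − 7q_{South} − 2q_{West} = 0, so q_{South} = 227/7 − (2/7)q_{West}.
The reaction-function slope is −2/7, so a 21-unit rise in q_{West} moves q_{South} by −2/7 × 21 = −6. South's best response falls — the actions are strategic substitutes.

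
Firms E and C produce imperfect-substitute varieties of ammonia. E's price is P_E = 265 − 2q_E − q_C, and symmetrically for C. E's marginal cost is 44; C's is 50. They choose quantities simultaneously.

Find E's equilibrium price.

133.2

Firm E's profit: π = q_E(265 − 2q_E − q_C) − 44q_E.
∂π/∂q_E = 221 − 4q_E − q_C = 0 ⇒ q_E = 55.25 − 0.25q_C.
Similarly q_C = 53.75 − 0.25q_E.
Solving the two reaction functions simultaneously: (1 − (−0.25)(−0.25))q_E = 55.25 − 0.25·53.75, so 0.9375q_E = 41.8125 and q_E = 44.6.
Then q_C = 53.75 − 0.25·44.6 = 42.6.
P_E = 265 − 2·44.6 − 42.6 = 133.2.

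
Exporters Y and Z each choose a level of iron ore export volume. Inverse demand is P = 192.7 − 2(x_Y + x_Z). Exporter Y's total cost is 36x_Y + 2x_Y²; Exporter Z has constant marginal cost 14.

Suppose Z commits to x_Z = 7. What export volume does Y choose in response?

17.8375

Exporter Y's profit: π = x_Y(192.7 − 2(x_Y + x_Z)) − 36x_Y − 2x_Y².
∂π/∂x_Y = 156.7 − 8x_Y − 2x_Z = 0, so x_Y = 19.5875 − 0.25x_Z.
At x_Z = 7: x_Y = 19.5875 − 0.25·7 = 17.8375.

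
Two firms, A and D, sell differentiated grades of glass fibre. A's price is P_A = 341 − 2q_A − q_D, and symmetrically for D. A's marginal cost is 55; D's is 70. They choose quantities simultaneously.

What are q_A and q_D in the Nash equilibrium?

Firm A's profit: π = q_A(341 − 2q_A − q_D) − 55q_A.
∂π/∂q_A = 286 − 4q_A − q_D = 0 ⇒ q_A = 71.5 − 0.25q_D.
Similarly q_D = 67.75 − 0.25q_A.
Solving the two reaction functions simultaneously: (1 − (−0.25)(−0.25))q_A = 71.5 − 0.25·67.75, so 0.9375q_A = 54.5625 and q_A = 58.2.
Then q_D = 67.75 − 0.25·58.2 = 53.2.

58.2, 53.2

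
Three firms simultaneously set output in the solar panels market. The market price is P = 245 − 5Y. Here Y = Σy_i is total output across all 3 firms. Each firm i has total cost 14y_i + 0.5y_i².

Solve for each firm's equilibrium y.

11

A representative firm's profit is π_i = y_i(245 − 5Y) − 14y_i − 0.5y_i², with Y = y_i + Σ_{j≠i} y_j.
First-order condition: 231 − 11y_i − 5Σ_{j≠i} y_j = 0.
In a symmetric equilibrium every firm chooses the same y, so Σ_{j≠i} y_j = 2y. The condition becomes 231 − 21y = 0, giving y = 231/21 = 11.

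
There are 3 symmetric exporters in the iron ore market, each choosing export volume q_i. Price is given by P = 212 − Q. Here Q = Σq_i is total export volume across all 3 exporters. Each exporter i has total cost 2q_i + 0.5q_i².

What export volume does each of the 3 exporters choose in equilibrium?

42

A representative exporter's profit is π_i = q_i(212 − Q) − 2q_i − 0.5q_i², with Q = q_i + Σ_{j≠i} q_j.
First-order condition: 210 − 3q_i − Σ_{j≠i} q_j = 0.
With identical exporters, set every q_j = q: then 210 − 3q − 2q = 0, i.e. q = 210/5 = 42.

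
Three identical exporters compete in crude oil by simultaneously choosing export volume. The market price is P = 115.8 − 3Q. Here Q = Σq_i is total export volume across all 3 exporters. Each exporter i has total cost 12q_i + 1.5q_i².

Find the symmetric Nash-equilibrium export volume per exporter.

A representative exporter's profit is π_i = q_i(115.8 − 3Q) − 12q_i − 1.5q_i², with Q = q_i + Σ_{j≠i} q_j.
First-order condition: 103.8 − 9q_i − 3Σ_{j≠i} q_j = 0.
With identical exporters, set every q_j = q: then 103.8 − 9q − 6q = 0, i.e. q = 103.8/15 = 6.92.

6.92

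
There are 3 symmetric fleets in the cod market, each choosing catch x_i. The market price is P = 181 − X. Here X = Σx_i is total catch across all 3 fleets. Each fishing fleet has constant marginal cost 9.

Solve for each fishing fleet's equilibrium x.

43

A representative fishing fleet's profit is π_i = x_i(181 − X) − 9x_i, with X = x_i + Σ_{j≠i} x_j.
First-order condition: 172 − 2x_i − Σ_{j≠i} x_j = 0.
In a symmetric equilibrium every fishing fleet chooses the same x, so Σ_{j≠i} x_j = 2x. The condition becomes 172 − 4x = 0, giving x = 172/4 = 43.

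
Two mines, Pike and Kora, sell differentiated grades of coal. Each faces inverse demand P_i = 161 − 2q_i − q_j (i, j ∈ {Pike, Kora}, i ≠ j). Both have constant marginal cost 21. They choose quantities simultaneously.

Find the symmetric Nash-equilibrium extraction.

28

Mine Pike's profit: π = q_{Pike}(161 − 2q_{Pike} − q_{Kora}) − 21q_{Pike}.
∂π/∂q_{Pike} = 140 − 4q_{Pike} − q_{Kora} = 0 ⇒ q_{Pike} = 35 − 0.25q_{Kora}.
Setting q_{Pike} = q_{Kora} in the reaction function: q_{Pike} = 35 − 0.25q_{Pike}, so q_{Pike} = 35 / 1.25 = 28.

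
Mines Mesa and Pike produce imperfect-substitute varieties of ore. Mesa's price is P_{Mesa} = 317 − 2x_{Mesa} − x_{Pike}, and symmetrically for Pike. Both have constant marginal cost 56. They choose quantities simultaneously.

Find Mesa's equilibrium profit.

Mine Mesa's profit: π = x_{Mesa}(317 − 2x_{Mesa} − x_{Pike}) − 56x_{Mesa}.
∂π/∂x_{Mesa} = 261 − 4x_{Mesa} − x_{Pike} = 0 ⇒ x_{Mesa} = 65.25 − 0.25x_{Pike}.
Setting x_{Mesa} = x_{Pike} in the reaction function: x_{Mesa} = 65.25 − 0.25x_{Mesa}, so x_{Mesa} = 65.25 / 1.25 = 52.2.
P_{Mesa} = 317 − 2·52.2 − 52.2 = 160.4.
Profit = (160.4 − 56)·52.2 = 5449.68.

5449.68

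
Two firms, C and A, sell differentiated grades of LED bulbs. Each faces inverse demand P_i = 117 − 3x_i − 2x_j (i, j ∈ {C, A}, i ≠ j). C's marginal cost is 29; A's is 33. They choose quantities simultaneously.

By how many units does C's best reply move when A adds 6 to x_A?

-2

Firm C's profit: π = x_C(117 − 3x_C − 2x_A) − 29x_C.
∂π/∂x_C = 88 − 6x_C − 2x_A = 0 ⇒ x_C = 44/3 − (1/3)x_A.
The reaction-function slope is −1/3, so a 6-unit rise in x_A moves x_C by −1/3 × 6 = −2. C's best response falls — the actions are strategic substitutes.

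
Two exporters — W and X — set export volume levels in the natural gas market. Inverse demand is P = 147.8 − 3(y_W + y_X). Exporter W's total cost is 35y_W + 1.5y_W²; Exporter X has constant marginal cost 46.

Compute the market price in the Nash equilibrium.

Exporter W's profit: π = y_W(147.8 − 3(y_W + y_X)) − 35y_W − 1.5y_W².
∂π/∂y_W = 112.8 − 9y_W − 3y_X = 0, so y_W = 188/15 − (1/3)y_X.
For X: ∂π/∂y_X = 101.8 − 6y_X − 3y_W = 0 ⇒ y_X = 509/30 − 0.5y_W.
Plugging y_X into W's best response: y_W = 188/15 − (1/3)(509/30 − 0.5y_W) ⇒ (5/6)y_W = 619/90, so y_W = 619/75.
Then y_X = 509/30 − 0.5·(619/75) = 12.84.
Equilibrium price: P = 147.8 − 3·(1582/75) = 84.52.

84.52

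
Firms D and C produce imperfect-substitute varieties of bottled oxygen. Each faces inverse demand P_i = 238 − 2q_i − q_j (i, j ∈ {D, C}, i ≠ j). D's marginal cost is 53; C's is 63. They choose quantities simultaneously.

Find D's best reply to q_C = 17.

Firm D's profit: π = q_D(238 − 2q_D − q_C) − 53q_D.
∂π/∂q_D = 185 − 4q_D − q_C = 0 ⇒ q_D = 46.25 − 0.25q_C.
At q_C = 17: q_D = 46.25 − 0.25·17 = 42.

42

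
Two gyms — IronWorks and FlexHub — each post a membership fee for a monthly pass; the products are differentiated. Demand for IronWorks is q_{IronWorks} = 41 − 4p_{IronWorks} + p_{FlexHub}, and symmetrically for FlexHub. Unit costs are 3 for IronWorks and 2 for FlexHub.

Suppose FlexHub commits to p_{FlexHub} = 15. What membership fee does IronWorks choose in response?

8.5

IronWorks's profit: π = (p_{IronWorks} − 3)(41 − 4p_{IronWorks} + p_{FlexHub}).
∂π/∂p_{IronWorks} = 53 − 8p_{IronWorks} + p_{FlexHub} = 0 ⇒ p_{IronWorks} = 6.625 + 0.125p_{FlexHub}.
At p_{FlexHub} = 15: p_{IronWorks} = 6.625 + 0.125·15 = 8.5.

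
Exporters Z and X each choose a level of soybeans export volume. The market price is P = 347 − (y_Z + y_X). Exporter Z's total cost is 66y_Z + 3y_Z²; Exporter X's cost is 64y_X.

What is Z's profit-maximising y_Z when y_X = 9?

34

Exporter Z's profit: π = y_Z(347 − (y_Z + y_X)) − 66y_Z − 3y_Z².
∂π/∂y_Z = 281 − 8y_Z − y_X = 0, so y_Z = 35.125 − 0.125y_X.
At y_X = 9: y_Z = 35.125 − 0.125·9 = 34.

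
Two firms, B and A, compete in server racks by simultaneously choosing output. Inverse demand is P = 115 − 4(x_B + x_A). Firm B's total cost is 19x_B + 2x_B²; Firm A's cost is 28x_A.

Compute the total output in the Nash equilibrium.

13.5

Firm B's profit: π = x_B(115 − 4(x_B + x_A)) − 19x_B − 2x_B².
∂π/∂x_B = 96 − 12x_B − 4x_A = 0, so x_B = 8 − (1/3)x_A.
For A: ∂π/∂x_A = 87 − 8x_A − 4x_B = 0 ⇒ x_A = 10.875 − 0.5x_B.
Solving the two reaction functions simultaneously: (1 − (−1/3)(−0.5))x_B = 8 − (1/3)·10.875, so (5/6)x_B = 4.375 and x_B = 5.25.
Then x_A = 10.875 − 0.5·5.25 = 8.25.
Total output: 5.25 + 8.25 = 13.5.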